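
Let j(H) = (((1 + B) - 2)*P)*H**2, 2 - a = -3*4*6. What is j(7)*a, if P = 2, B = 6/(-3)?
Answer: -21756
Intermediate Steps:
B = -2 (B = 6*(-1/3) = -2)
a = 74 (a = 2 - (-3*4)*6 = 2 - (-12)*6 = 2 - 1*(-72) = 2 + 72 = 74)
j(H) = -6*H**2 (j(H) = (((1 - 2) - 2)*2)*H**2 = ((-1 - 2)*2)*H**2 = (-3*2)*H**2 = -6*H**2)
j(7)*a = -6*7**2*74 = -6*49*74 = -294*74 = -21756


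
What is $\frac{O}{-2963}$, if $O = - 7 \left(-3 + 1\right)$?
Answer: $- \frac{14}{2963} \approx -0.0047249$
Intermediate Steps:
$O = 14$ ($O = \left(-7\right) \left(-2\right) = 14$)
$\frac{O}{-2963} = \frac{1}{-2963} \cdot 14 = \left(- \frac{1}{2963}\right) 14 = - \frac{14}{2963}$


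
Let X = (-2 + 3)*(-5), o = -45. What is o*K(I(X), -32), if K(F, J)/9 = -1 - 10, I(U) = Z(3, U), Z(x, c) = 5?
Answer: 4455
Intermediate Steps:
X = -5 (X = 1*(-5) = -5)
I(U) = 5
K(F, J) = -99 (K(F, J) = 9*(-1 - 10) = 9*(-11) = -99)
o*K(I(X), -32) = -45*(-99) = 4455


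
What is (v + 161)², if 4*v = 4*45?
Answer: 42436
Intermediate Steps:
v = 45 (v = (4*45)/4 = (¼)*180 = 45)
(v + 161)² = (45 + 161)² = 206² = 42436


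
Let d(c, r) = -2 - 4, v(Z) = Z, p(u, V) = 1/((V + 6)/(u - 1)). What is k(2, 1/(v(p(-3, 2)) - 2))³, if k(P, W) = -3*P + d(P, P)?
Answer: -1728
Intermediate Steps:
p(u, V) = (-1 + u)/(6 + V) (p(u, V) = 1/((6 + V)/(-1 + u)) = (-1 + u)/(6 + V))
d(c, r) = -6
k(P, W) = -6 - 3*P (k(P, W) = -3*P - 6 = -6 - 3*P)
k(2, 1/(v(p(-3, 2)) - 2))³ = (-6 - 3*2)³ = (-6 - 6)³ = (-12)³ = -1728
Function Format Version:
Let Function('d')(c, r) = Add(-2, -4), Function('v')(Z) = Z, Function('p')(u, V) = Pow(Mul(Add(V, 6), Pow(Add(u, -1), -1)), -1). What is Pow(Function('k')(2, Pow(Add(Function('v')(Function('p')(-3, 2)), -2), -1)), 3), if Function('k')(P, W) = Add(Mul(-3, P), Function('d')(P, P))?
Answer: -1728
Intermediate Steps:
Function('p')(u, V) = Mul(Pow(Add(6, V), -1), Add(-1, u)) (Function('p')(u, V) = Pow(Mul(Add(6, V), Pow(Add(-1, u), -1)), -1) = Pow(Mul(Pow(Add(-1, u), -1), Add(6, V)), -1) = Mul(Pow(Add(6, V), -1), Add(-1, u)))
Function('d')(c, r) = -6
Function('k')(P, W) = Add(-6, Mul(-3, P)) (Function('k')(P, W) = Add(Mul(-3, P), -6) = Add(-6, Mul(-3, P)))
Pow(Function('k')(2, Pow(Add(Function('v')(Function('p')(-3, 2)), -2), -1)), 3) = Pow(Add(-6, Mul(-3, 2)), 3) = Pow(Add(-6, -6), 3) = Pow(-12, 3) = -1728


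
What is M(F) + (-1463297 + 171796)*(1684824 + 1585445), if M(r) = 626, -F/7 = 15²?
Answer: -4223555683143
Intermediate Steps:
F = -1575 (F = -7*15² = -7*225 = -1575)
M(F) + (-1463297 + 171796)*(1684824 + 1585445) = 626 + (-1463297 + 171796)*(1684824 + 1585445) = 626 - 1291501*3270269 = 626 - 4223555683769 = -4223555683143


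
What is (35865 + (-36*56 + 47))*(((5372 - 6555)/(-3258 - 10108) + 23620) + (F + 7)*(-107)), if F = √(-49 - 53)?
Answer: 5180918334612/6683 - 3626872*I*√102 ≈ 7.7524e+8 - 3.663e+7*I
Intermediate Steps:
F = I*√102 (F = √(-102) = I*√102 ≈ 10.1*I)
(35865 + (-36*56 + 47))*(((5372 - 6555)/(-3258 - 10108) + 23620) + (F + 7)*(-107)) = (35865 + (-36*56 + 47))*(((5372 - 6555)/(-3258 - 10108) + 23620) + (I*√102 + 7)*(-107)) = (35865 + (-2016 + 47))*((-1183/(-13366) + 23620) + (7 + I*√102)*(-107)) = (35865 - 1969)*((-1183*(-1/13366) + 23620) + (-749 - 107*I*√102)) = 33896*((1183/13366 + 23620) + (-749 - 107*I*√102)) = 33896*(315706103/13366 + (-749 - 107*I*√102)) = 33896*(305694969/13366 - 107*I*√102) = 5180918334612/6683 - 3626872*I*√102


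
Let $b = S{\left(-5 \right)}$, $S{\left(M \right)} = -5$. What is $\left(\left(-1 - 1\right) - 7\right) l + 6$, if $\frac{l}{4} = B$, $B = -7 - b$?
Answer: $78$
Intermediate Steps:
$b = -5$
$B = -2$ ($B = -7 - -5 = -7 + 5 = -2$)
$l = -8$ ($l = 4 \left(-2\right) = -8$)
$\left(\left(-1 - 1\right) - 7\right) l + 6 = \left(\left(-1 - 1\right) - 7\right) \left(-8\right) + 6 = \left(-2 - 7\right) \left(-8\right) + 6 = \left(-9\right) \left(-8\right) + 6 = 72 + 6 = 78$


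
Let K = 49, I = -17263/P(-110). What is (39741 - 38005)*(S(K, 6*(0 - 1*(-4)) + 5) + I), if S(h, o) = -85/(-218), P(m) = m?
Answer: 1637344856/5995 ≈ 2.7312e+5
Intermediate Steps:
I = 17263/110 (I = -17263/(-110) = -17263*(-1/110) = 17263/110 ≈ 156.94)
S(h, o) = 85/218 (S(h, o) = -85*(-1/218) = 85/218)
(39741 - 38005)*(S(K, 6*(0 - 1*(-4)) + 5) + I) = (39741 - 38005)*(85/218 + 17263/110) = 1736*(943171/5995) = 1637344856/5995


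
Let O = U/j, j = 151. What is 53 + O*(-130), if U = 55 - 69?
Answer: 9823/151 ≈ 65.053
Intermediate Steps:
U = -14
O = -14/151 ≈ -0.092715
53 + O*(-130) = 53 - 14/151*(-130) = 53 + 1820/151 = 9823/151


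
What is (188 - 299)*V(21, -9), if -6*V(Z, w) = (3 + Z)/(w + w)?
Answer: -74/3 ≈ -24.667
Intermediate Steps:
V(Z, w) = -(3 + Z)/(12*w) (V(Z, w) = -(3 + Z)/(6*(w + w)) = -(3 + Z)/(6*(2*w)) = -(3 + Z)*1/(2*w)/6 = -(3 + Z)/(12*w))
(188 - 299)*V(21, -9) = (188 - 299)*((1/12)*(-3 - 1*21)/(-9)) = -37*(-1)*(-3 - 21)/(4*9) = -37*(-1)*(-24)/(4*9) = -111*2/9 = -74/3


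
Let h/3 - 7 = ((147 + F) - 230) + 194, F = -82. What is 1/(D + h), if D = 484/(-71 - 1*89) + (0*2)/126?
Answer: 40/4199 ≈ 0.0095261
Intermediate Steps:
D = -121/40 (D = 484/(-71 - 89) + 0*(1/126) = 484/(-160) + 0 = 484*(-1/160) + 0 = -121/40 + 0 = -121/40 ≈ -3.0250)
h = 108 (h = 21 + 3*(((147 - 82) - 230) + 194) = 21 + 3*((65 - 230) + 194) = 21 + 3*(-165 + 194) = 21 + 3*29 = 21 + 87 = 108)
1/(D + h) = 1/(-121/40 + 108) = 1/(4199/40) = 40/4199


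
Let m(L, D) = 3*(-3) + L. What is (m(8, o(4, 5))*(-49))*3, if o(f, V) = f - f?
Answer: 147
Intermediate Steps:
o(f, V) = 0
m(L, D) = -9 + L
(m(8, o(4, 5))*(-49))*3 = ((-9 + 8)*(-49))*3 = -1*(-49)*3 = 49*3 = 147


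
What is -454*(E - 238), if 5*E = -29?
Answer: 553426/5 ≈ 1.1069e+5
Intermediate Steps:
E = -29/5 (E = (⅕)*(-29) = -29/5 ≈ -5.8000)
-454*(E - 238) = -454*(-29/5 - 238) = -454*(-1219/5) = 553426/5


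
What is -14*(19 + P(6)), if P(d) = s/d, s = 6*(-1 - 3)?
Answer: -210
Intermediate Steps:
s = -24 (s = 6*(-4) = -24)
P(d) = -24/d
-14*(19 + P(6)) = -14*(19 - 24/6) = -14*(19 - 24*1/6) = -14*(19 - 4) = -14*15 = -210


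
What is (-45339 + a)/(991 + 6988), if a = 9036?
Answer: -36303/7979 ≈ -4.5498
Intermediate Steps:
(-45339 + a)/(991 + 6988) = (-45339 + 9036)/(991 + 6988) = -36303/7979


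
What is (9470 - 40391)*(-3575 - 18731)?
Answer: 689723826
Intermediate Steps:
(9470 - 40391)*(-3575 - 18731) = -30921*(-22306) = 689723826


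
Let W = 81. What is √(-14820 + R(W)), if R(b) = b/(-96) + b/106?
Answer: I*√2664294630/424 ≈ 121.74*I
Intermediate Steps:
R(b) = -5*b/5088 (R(b) = b*(-1/96) + b*(1/106) = -b/96 + b/106 = -5*b/5088)
√(-14820 + R(W)) = √(-14820 - 5/5088*81) = √(-14820 - 135/1696) = √(-25134855/1696) = I*√2664294630/424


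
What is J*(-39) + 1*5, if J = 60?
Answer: -2335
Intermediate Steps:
J*(-39) + 1*5 = 60*(-39) + 1*5 = -2340 + 5 = -2335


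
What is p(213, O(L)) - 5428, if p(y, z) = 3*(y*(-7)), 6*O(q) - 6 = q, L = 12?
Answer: -9901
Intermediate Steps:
O(q) = 1 + q/6
p(y, z) = -21*y (p(y, z) = 3*(-7*y) = -21*y)
p(213, O(L)) - 5428 = -21*213 - 5428 = -4473 - 5428 = -9901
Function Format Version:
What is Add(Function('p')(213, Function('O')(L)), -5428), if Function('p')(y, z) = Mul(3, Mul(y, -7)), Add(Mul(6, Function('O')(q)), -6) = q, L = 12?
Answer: -9901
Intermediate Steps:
Function('O')(q) = Add(1, Mul(Rational(1, 6), q))
Function('p')(y, z) = Mul(-21, y) (Function('p')(y, z) = Mul(3, Mul(-7, y)) = Mul(-21, y))
Add(Function('p')(213, Function('O')(L)), -5428) = Add(Mul(-21, 213), -5428) = Add(-4473, -5428) = -9901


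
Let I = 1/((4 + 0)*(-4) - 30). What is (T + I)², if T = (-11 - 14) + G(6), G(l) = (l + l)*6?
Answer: 4669921/2116 ≈ 2207.0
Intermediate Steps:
G(l) = 12*l (G(l) = (2*l)*6 = 12*l)
T = 47 (T = (-11 - 14) + 12*6 = -25 + 72 = 47)
I = -1/46 (I = 1/(4*(-4) - 30) = 1/(-16 - 30) = 1/(-46) = -1/46 ≈ -0.021739)
(T + I)² = (47 - 1/46)² = (2161/46)² = 4669921/2116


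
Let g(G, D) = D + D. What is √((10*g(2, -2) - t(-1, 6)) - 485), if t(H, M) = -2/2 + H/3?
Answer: I*√4713/3 ≈ 22.884*I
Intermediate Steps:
t(H, M) = -1 + H/3 (t(H, M) = -2*½ + H*(⅓) = -1 + H/3)
g(G, D) = 2*D
√((10*g(2, -2) - t(-1, 6)) - 485) = √((10*(2*(-2)) - (-1 + (⅓)*(-1))) - 485) = √((10*(-4) - (-1 - ⅓)) - 485) = √((-40 - 1*(-4/3)) - 485) = √((-40 + 4/3) - 485) = √(-116/3 - 485) = √(-1571/3) = I*√4713/3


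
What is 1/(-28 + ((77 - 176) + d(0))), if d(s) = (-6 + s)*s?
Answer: -1/127 ≈ -0.0078740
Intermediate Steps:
d(s) = s*(-6 + s)
1/(-28 + ((77 - 176) + d(0))) = 1/(-28 + ((77 - 176) + 0*(-6 + 0))) = 1/(-28 + (-99 + 0*(-6))) = 1/(-28 + (-99 + 0)) = 1/(-28 - 99) = 1/(-127) = -1/127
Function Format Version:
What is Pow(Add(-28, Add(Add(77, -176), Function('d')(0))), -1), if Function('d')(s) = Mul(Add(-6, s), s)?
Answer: Rational(-1, 127) ≈ -0.0078740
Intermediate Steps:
Function('d')(s) = Mul(s, Add(-6, s))
Pow(Add(-28, Add(Add(77, -176), Function('d')(0))), -1) = Pow(Add(-28, Add(Add(77, -176), Mul(0, Add(-6, 0)))), -1) = Pow(Add(-28, Add(-99, Mul(0, -6))), -1) = Pow(Add(-28, Add(-99, 0)), -1) = Pow(Add(-28, -99), -1) = Pow(-127, -1) = Rational(-1, 127)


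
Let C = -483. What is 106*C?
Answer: -51198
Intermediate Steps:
106*C = 106*(-483) = -51198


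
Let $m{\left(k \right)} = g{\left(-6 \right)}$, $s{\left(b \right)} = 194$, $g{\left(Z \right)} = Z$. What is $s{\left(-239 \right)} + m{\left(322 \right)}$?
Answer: $188$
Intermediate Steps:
$m{\left(k \right)} = -6$
$s{\left(-239 \right)} + m{\left(322 \right)} = 194 - 6 = 188$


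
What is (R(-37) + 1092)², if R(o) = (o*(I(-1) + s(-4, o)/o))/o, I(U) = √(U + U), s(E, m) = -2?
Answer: 1632642098/1369 + 80812*I*√2/37 ≈ 1.1926e+6 + 3088.8*I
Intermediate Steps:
I(U) = √2*√U (I(U) = √(2*U) = √2*√U)
R(o) = -2/o + I*√2 (R(o) = (o*(√2*√(-1) - 2/o))/o = (o*(√2*I - 2/o))/o = (o*(I*√2 - 2/o))/o = (o*(-2/o + I*√2))/o = -2/o + I*√2)
(R(-37) + 1092)² = ((-2/(-37) + I*√2) + 1092)² = ((-2*(-1/37) + I*√2) + 1092)² = ((2/37 + I*√2) + 1092)² = (40406/37 + I*√2)²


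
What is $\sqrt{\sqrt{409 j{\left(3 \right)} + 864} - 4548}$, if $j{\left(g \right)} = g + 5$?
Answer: $\sqrt{-4548 + 2 \sqrt{1034}} \approx 66.96 i$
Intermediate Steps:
$j{\left(g \right)} = 5 + g$
$\sqrt{\sqrt{409 j{\left(3 \right)} + 864} - 4548} = \sqrt{\sqrt{409 \left(5 + 3\right) + 864} - 4548} = \sqrt{\sqrt{409 \cdot 8 + 864} - 4548} = \sqrt{\sqrt{3272 + 864} - 4548} = \sqrt{\sqrt{4136} - 4548} = \sqrt{2 \sqrt{1034} - 4548} = \sqrt{-4548 + 2 \sqrt{1034}}$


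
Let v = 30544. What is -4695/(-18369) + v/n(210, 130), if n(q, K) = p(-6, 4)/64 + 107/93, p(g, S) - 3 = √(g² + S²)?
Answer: 7933487921988713/308258644863 - 33814407168*√13/50344381 ≈ 23315.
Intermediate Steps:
p(g, S) = 3 + √(S² + g²) (p(g, S) = 3 + √(g² + S²) = 3 + √(S² + g²))
n(q, K) = 7127/5952 + √13/32 (n(q, K) = (3 + √(4² + (-6)²))/64 + 107/93 = (3 + √(16 + 36))*(1/64) + 107*(1/93) = (3 + √52)*(1/64) + 107/93 = (3 + 2*√13)*(1/64) + 107/93 = (3/64 + √13/32) + 107/93 = 7127/5952 + √13/32)
-4695/(-18369) + v/n(210, 130) = -4695/(-18369) + 30544/(7127/5952 + √13/32) = -4695*(-1/18369) + 30544/(7127/5952 + √13/32) = 1565/6123 + 30544/(7127/5952 + √13/32)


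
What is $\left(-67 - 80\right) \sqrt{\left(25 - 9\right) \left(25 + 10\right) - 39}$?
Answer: $- 147 \sqrt{521} \approx -3355.3$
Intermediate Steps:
$\left(-67 - 80\right) \sqrt{\left(25 - 9\right) \left(25 + 10\right) - 39} = - 147 \sqrt{16 \cdot 35 - 39} = - 147 \sqrt{560 - 39} = - 147 \sqrt{521}$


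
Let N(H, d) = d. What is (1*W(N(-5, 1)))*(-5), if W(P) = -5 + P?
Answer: 20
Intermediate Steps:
(1*W(N(-5, 1)))*(-5) = (1*(-5 + 1))*(-5) = (1*(-4))*(-5) = -4*(-5) = 20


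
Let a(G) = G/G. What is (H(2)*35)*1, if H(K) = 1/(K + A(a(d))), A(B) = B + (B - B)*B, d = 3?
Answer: 35/3 ≈ 11.667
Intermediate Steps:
a(G) = 1
A(B) = B (A(B) = B + 0*B = B + 0 = B)
H(K) = 1/(1 + K) (H(K) = 1/(K + 1) = 1/(1 + K))
(H(2)*35)*1 = (35/(1 + 2))*1 = (35/3)*1 = 35/3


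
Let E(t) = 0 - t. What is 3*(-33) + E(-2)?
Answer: -97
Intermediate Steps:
E(t) = -t
3*(-33) + E(-2) = 3*(-33) - 1*(-2) = -99 + 2 = -97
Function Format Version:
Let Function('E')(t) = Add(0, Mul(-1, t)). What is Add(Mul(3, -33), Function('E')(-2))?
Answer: -97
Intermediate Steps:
Function('E')(t) = Mul(-1, t)
Add(Mul(3, -33), Function('E')(-2)) = Add(Mul(3, -33), Mul(-1, -2)) = Add(-99, 2) = -97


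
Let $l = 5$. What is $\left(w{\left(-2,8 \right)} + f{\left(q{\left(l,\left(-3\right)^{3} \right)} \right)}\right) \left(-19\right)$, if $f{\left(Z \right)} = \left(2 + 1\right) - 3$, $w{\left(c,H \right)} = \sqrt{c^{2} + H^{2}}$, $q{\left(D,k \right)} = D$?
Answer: $- 38 \sqrt{17} \approx -156.68$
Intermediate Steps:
$w{\left(c,H \right)} = \sqrt{H^{2} + c^{2}}$
$f{\left(Z \right)} = 0$ ($f{\left(Z \right)} = 3 - 3 = 0$)
$\left(w{\left(-2,8 \right)} + f{\left(q{\left(l,\left(-3\right)^{3} \right)} \right)}\right) \left(-19\right) = \left(\sqrt{8^{2} + \left(-2\right)^{2}} + 0\right) \left(-19\right) = \left(\sqrt{64 + 4} + 0\right) \left(-19\right) = \left(\sqrt{68} + 0\right) \left(-19\right) = \left(2 \sqrt{17} + 0\right) \left(-19\right) = 2 \sqrt{17} \left(-19\right) = - 38 \sqrt{17}$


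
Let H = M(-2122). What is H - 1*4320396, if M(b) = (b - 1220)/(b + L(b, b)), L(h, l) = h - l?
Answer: -4583938485/1061 ≈ -4.3204e+6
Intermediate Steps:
M(b) = (-1220 + b)/b (M(b) = (b - 1220)/(b + (b - b)) = (-1220 + b)/(b + 0) = (-1220 + b)/b)
H = 1671/1061 (H = (-1220 - 2122)/(-2122) = -1/2122*(-3342) = 1671/1061 ≈ 1.5749)
H - 1*4320396 = 1671/1061 - 1*4320396 = 1671/1061 - 4320396 = -4583938485/1061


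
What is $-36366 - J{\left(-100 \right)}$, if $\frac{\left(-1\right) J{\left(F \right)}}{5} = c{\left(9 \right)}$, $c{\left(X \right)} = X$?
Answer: $-36321$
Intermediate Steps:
$J{\left(F \right)} = -45$ ($J{\left(F \right)} = \left(-5\right) 9 = -45$)
$-36366 - J{\left(-100 \right)} = -36366 - -45 = -36366 + 45 = -36321$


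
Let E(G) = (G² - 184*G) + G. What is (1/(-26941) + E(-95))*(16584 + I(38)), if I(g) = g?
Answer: 11826749289198/26941 ≈ 4.3899e+8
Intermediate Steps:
E(G) = G² - 183*G
(1/(-26941) + E(-95))*(16584 + I(38)) = (1/(-26941) - 95*(-183 - 95))*(16584 + 38) = (-1/26941 - 95*(-278))*16622 = (-1/26941 + 26410)*16622 = (711511809/26941)*16622 = 11826749289198/26941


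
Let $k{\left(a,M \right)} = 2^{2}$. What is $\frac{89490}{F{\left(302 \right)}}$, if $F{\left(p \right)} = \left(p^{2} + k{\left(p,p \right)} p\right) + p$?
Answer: $\frac{44745}{46357} \approx 0.96523$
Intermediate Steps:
$k{\left(a,M \right)} = 4$
$F{\left(p \right)} = p^{2} + 5 p$ ($F{\left(p \right)} = \left(p^{2} + 4 p\right) + p = p^{2} + 5 p$)
$\frac{89490}{F{\left(302 \right)}} = \frac{89490}{302 \left(5 + 302\right)} = \frac{89490}{302 \cdot 307} = \frac{89490}{92714} = 89490 \cdot \frac{1}{92714} = \frac{44745}{46357}$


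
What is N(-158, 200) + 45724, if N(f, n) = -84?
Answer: 45640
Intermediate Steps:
N(-158, 200) + 45724 = -84 + 45724 = 45640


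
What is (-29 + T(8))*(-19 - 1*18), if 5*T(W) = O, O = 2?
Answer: 5291/5 ≈ 1058.2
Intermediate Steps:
T(W) = 2/5 (T(W) = (1/5)*2 = 2/5)
(-29 + T(8))*(-19 - 1*18) = (-29 + 2/5)*(-19 - 1*18) = -143*(-19 - 18)/5 = -143/5*(-37) = 5291/5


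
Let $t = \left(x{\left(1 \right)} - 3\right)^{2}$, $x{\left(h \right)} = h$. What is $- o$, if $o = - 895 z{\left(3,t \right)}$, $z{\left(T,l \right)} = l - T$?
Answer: $895$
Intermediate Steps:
$t = 4$ ($t = \left(1 - 3\right)^{2} = \left(-2\right)^{2} = 4$)
$o = -895$ ($o = - 895 \left(4 - 3\right) = \left(-895\right) 1 = -895$)
$- o = \left(-1\right) \left(-895\right) = 895$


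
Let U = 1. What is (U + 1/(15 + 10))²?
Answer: 676/625 ≈ 1.0816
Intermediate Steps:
(U + 1/(15 + 10))² = (1 + 1/(15 + 10))² = (1 + 1/25)² = (26/25)² = 676/625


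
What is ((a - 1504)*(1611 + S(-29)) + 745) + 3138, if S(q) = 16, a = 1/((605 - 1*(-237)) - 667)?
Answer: -427545248/175 ≈ -2.4431e+6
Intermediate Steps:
a = 1/175 (a = 1/((605 + 237) - 667) = 1/(842 - 667) = 1/175 ≈ 0.0057143)
((a - 1504)*(1611 + S(-29)) + 745) + 3138 = ((1/175 - 1504)*(1611 + 16) + 745) + 3138 = (-263199/175*1627 + 745) + 3138 = (-428224773/175 + 745) + 3138 = -428094398/175 + 3138 = -427545248/175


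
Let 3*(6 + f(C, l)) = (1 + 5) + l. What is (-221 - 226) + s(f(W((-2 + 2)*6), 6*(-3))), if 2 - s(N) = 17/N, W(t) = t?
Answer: -4433/10 ≈ -443.30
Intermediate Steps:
f(C, l) = -4 + l/3 (f(C, l) = -6 + ((1 + 5) + l)/3 = -6 + (6 + l)/3 = -6 + (2 + l/3) = -4 + l/3)
s(N) = 2 - 17/N
(-221 - 226) + s(f(W((-2 + 2)*6), 6*(-3))) = (-221 - 226) + (2 - 17/(-4 + (6*(-3))/3)) = -447 + (2 - 17/(-4 + (1/3)*(-18))) = -447 + (2 - 17/(-4 - 6)) = -447 + (2 - 17/(-10)) = -447 + (2 - 17*(-1/10)) = -447 + (2 + 17/10) = -447 + 37/10 = -4433/10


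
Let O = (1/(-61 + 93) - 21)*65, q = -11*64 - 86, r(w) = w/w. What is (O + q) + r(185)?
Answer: -68863/32 ≈ -2152.0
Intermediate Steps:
r(w) = 1
q = -790 (q = -704 - 86 = -790)
O = -43615/32 (O = (1/32 - 21)*65 = -671/32*65 = -43615/32 ≈ -1363.0)
(O + q) + r(185) = (-43615/32 - 790) + 1 = -68895/32 + 1 = -68863/32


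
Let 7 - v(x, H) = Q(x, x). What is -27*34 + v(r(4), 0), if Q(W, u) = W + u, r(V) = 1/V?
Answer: -1823/2 ≈ -911.50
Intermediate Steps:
v(x, H) = 7 - 2*x (v(x, H) = 7 - (x + x) = 7 - 2*x)
-27*34 + v(r(4), 0) = -27*34 + (7 - 2/4) = -918 + (7 - 2*1/4) = -918 + (7 - 1/2) = -918 + 13/2 = -1823/2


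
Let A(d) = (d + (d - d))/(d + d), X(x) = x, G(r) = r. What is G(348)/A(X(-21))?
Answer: 696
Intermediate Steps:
A(d) = ½ (A(d) = (d + 0)/((2*d)) = d*(1/(2*d)) = ½)
G(348)/A(X(-21)) = 348/(½) = 348*2 = 696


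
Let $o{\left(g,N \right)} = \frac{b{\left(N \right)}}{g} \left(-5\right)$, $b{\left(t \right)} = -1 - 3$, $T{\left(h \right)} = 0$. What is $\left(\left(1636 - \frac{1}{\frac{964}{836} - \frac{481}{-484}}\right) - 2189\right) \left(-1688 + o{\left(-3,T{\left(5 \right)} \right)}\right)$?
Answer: $\frac{55553249300}{59229} \approx 9.3794 \cdot 10^{5}$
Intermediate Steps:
$b{\left(t \right)} = -4$
$o{\left(g,N \right)} = \frac{20}{g}$ ($o{\left(g,N \right)} = - \frac{4}{g} \left(-5\right) = \frac{20}{g}$)
$\left(\left(1636 - \frac{1}{\frac{964}{836} - \frac{481}{-484}}\right) - 2189\right) \left(-1688 + o{\left(-3,T{\left(5 \right)} \right)}\right) = \left(\left(1636 - \frac{1}{\frac{964}{836} - \frac{481}{-484}}\right) - 2189\right) \left(-1688 + \frac{20}{-3}\right) = \left(\left(1636 - \frac{1}{964 \cdot \frac{1}{836} - - \frac{481}{484}}\right) - 2189\right) \left(-1688 + 20 \left(- \frac{1}{3}\right)\right) = \left(\left(1636 - \frac{1}{\frac{241}{209} + \frac{481}{484}}\right) - 2189\right) \left(-1688 - \frac{20}{3}\right) = \left(\left(1636 - \frac{1}{\frac{19743}{9196}}\right) - 2189\right) \left(- \frac{5084}{3}\right) = \left(\left(1636 - \frac{9196}{19743}\right) - 2189\right) \left(- \frac{5084}{3}\right) = \left(\frac{32290352}{19743} - 2189\right) \left(- \frac{5084}{3}\right) = \left(- \frac{10927075}{19743}\right) \left(- \frac{5084}{3}\right) = \frac{55553249300}{59229}$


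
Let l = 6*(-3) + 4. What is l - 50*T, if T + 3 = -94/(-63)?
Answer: 3868/63 ≈ 61.397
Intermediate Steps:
l = -14 (l = -18 + 4 = -14)
T = -95/63 (T = -3 - 94/(-63) = -3 - 94*(-1/63) = -3 + 94/63 = -95/63 ≈ -1.5079)
l - 50*T = -14 - 50*(-95/63) = -14 + 4750/63 = 3868/63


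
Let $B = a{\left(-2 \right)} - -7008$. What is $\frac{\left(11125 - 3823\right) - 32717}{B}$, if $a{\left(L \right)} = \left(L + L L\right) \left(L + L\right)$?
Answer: $- \frac{5083}{1400} \approx -3.6307$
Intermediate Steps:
$a{\left(L \right)} = 2 L \left(L + L^{2}\right)$ ($a{\left(L \right)} = \left(L + L^{2}\right) 2 L = 2 L \left(L + L^{2}\right)$)
$B = 7000$ ($B = 2 \left(-2\right)^{2} \left(1 - 2\right) - -7008 = 2 \cdot 4 \left(-1\right) + 7008 = -8 + 7008 = 7000$)
$\frac{\left(11125 - 3823\right) - 32717}{B} = \frac{\left(11125 - 3823\right) - 32717}{7000} = \left(\left(11125 - 3823\right) - 32717\right) \frac{1}{7000} = \left(7302 - 32717\right) \frac{1}{7000} = \left(-25415\right) \frac{1}{7000} = - \frac{5083}{1400}$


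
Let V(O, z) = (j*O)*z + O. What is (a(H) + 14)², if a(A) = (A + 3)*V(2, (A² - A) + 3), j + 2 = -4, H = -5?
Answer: 643204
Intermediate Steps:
j = -6 (j = -2 - 4 = -6)
V(O, z) = O - 6*O*z (V(O, z) = (-6*O)*z + O = -6*O*z + O = O - 6*O*z)
a(A) = (3 + A)*(-34 - 12*A² + 12*A) (a(A) = (A + 3)*(2*(1 - 6*((A² - A) + 3))) = (3 + A)*(2*(1 - 6*(3 + A² - A))) = (3 + A)*(2*(1 + (-18 - 6*A² + 6*A))) = (3 + A)*(2*(-17 - 6*A² + 6*A)) = (3 + A)*(-34 - 12*A² + 12*A))
(a(H) + 14)² = ((-102 - 24*(-5)² - 12*(-5)³ + 2*(-5)) + 14)² = ((-102 - 24*25 - 12*(-125) - 10) + 14)² = ((-102 - 600 + 1500 - 10) + 14)² = (788 + 14)² = 802² = 643204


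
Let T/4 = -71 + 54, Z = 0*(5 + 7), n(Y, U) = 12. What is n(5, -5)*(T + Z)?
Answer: -816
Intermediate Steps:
Z = 0 (Z = 0*12 = 0)
T = -68 (T = 4*(-71 + 54) = 4*(-17) = -68)
n(5, -5)*(T + Z) = 12*(-68 + 0) = 12*(-68) = -816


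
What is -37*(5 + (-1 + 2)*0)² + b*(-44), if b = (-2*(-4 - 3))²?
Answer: -9549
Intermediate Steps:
b = 196 (b = (-2*(-7))² = 14² = 196)
-37*(5 + (-1 + 2)*0)² + b*(-44) = -37*(5 + (-1 + 2)*0)² + 196*(-44) = -37*(5 + 1*0)² - 8624 = -37*(5 + 0)² - 8624 = -37*5² - 8624 = -37*25 - 8624 = -925 - 8624 = -9549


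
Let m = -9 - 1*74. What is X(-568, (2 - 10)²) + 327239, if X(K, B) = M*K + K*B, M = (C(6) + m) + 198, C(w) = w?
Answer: 222159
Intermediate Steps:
m = -83 (m = -9 - 74 = -83)
M = 121 (M = (6 - 83) + 198 = -77 + 198 = 121)
X(K, B) = 121*K + B*K (X(K, B) = 121*K + K*B = 121*K + B*K)
X(-568, (2 - 10)²) + 327239 = -568*(121 + (2 - 10)²) + 327239 = -568*(121 + (-8)²) + 327239 = -568*(121 + 64) + 327239 = -568*185 + 327239 = -105080 + 327239 = 222159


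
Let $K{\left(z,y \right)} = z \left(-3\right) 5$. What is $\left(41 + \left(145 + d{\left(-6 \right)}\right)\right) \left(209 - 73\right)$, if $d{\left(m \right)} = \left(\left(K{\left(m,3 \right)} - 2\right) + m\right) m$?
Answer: $-41616$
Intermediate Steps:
$K{\left(z,y \right)} = - 15 z$ ($K{\left(z,y \right)} = - 3 z 5 = - 15 z$)
$d{\left(m \right)} = m \left(-2 - 14 m\right)$ ($d{\left(m \right)} = \left(\left(- 15 m - 2\right) + m\right) m = \left(\left(-2 - 15 m\right) + m\right) m = \left(-2 - 14 m\right) m = m \left(-2 - 14 m\right)$)
$\left(41 + \left(145 + d{\left(-6 \right)}\right)\right) \left(209 - 73\right) = \left(41 + \left(145 - - 12 \left(1 + 7 \left(-6\right)\right)\right)\right) \left(209 - 73\right) = \left(41 + \left(145 - - 12 \left(1 - 42\right)\right)\right) \left(209 - 73\right) = \left(41 + \left(145 - \left(-12\right) \left(-41\right)\right)\right) 136 = \left(41 + \left(145 - 492\right)\right) 136 = \left(41 - 347\right) 136 = \left(-306\right) 136 = -41616$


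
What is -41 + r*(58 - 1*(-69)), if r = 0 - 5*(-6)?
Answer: 3769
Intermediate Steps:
r = 30 (r = 0 + 30 = 30)
-41 + r*(58 - 1*(-69)) = -41 + 30*(58 - 1*(-69)) = -41 + 30*(58 + 69) = -41 + 30*127 = -41 + 3810 = 3769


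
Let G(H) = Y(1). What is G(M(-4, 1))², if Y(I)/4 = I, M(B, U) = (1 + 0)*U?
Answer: 16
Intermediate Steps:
M(B, U) = U (M(B, U) = 1*U = U)
Y(I) = 4*I
G(H) = 4 (G(H) = 4*1 = 4)
G(M(-4, 1))² = 4² = 16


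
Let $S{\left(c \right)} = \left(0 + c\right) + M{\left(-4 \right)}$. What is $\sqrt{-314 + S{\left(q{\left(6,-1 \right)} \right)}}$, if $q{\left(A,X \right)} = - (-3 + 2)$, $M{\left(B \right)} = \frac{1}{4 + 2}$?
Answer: $\frac{i \sqrt{11262}}{6} \approx 17.687 i$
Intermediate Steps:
$M{\left(B \right)} = \frac{1}{6}$
$q{\left(A,X \right)} = 1$ ($q{\left(A,X \right)} = \left(-1\right) \left(-1\right) = 1$)
$S{\left(c \right)} = \frac{1}{6} + c$ ($S{\left(c \right)} = \left(0 + c\right) + \frac{1}{6} = c + \frac{1}{6} = \frac{1}{6} + c$)
$\sqrt{-314 + S{\left(q{\left(6,-1 \right)} \right)}} = \sqrt{-314 + \left(\frac{1}{6} + 1\right)} = \sqrt{-314 + \frac{7}{6}} = \sqrt{- \frac{1877}{6}} = \frac{i \sqrt{11262}}{6}$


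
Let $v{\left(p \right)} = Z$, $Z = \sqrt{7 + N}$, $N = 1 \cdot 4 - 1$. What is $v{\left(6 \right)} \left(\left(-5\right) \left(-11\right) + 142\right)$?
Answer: $197 \sqrt{10} \approx 622.97$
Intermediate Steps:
$N = 3$ ($N = 4 - 1 = 3$)
$Z = \sqrt{10}$ ($Z = \sqrt{7 + 3} = \sqrt{10} \approx 3.1623$)
$v{\left(p \right)} = \sqrt{10}$
$v{\left(6 \right)} \left(\left(-5\right) \left(-11\right) + 142\right) = \sqrt{10} \left(\left(-5\right) \left(-11\right) + 142\right) = \sqrt{10} \left(55 + 142\right) = \sqrt{10} \cdot 197 = 197 \sqrt{10}$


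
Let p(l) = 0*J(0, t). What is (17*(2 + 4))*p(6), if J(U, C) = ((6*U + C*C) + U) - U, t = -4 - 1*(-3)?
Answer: 0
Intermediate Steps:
t = -1 (t = -4 + 3 = -1)
J(U, C) = C² + 6*U (J(U, C) = ((6*U + C²) + U) - U = ((C² + 6*U) + U) - U = (C² + 7*U) - U = C² + 6*U)
p(l) = 0 (p(l) = 0*((-1)² + 6*0) = 0*(1 + 0) = 0*1 = 0)
(17*(2 + 4))*p(6) = (17*(2 + 4))*0 = (17*6)*0 = 102*0 = 0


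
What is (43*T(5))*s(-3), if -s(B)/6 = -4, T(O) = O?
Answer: 5160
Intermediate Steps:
s(B) = 24 (s(B) = -6*(-4) = 24)
(43*T(5))*s(-3) = (43*5)*24 = 215*24 = 5160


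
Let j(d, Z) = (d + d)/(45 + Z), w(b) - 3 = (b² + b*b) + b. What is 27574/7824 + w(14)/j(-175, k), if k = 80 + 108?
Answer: -183988207/684600 ≈ -268.75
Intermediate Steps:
w(b) = 3 + b + 2*b² (w(b) = 3 + ((b² + b*b) + b) = 3 + ((b² + b²) + b) = 3 + (2*b² + b) = 3 + (b + 2*b²) = 3 + b + 2*b²)
k = 188
j(d, Z) = 2*d/(45 + Z) (j(d, Z) = (2*d)/(45 + Z) = 2*d/(45 + Z))
27574/7824 + w(14)/j(-175, k) = 27574/7824 + (3 + 14 + 2*14²)/((2*(-175)/(45 + 188))) = 27574*(1/7824) + (3 + 14 + 2*196)/((2*(-175)/233)) = 13787/3912 + (3 + 14 + 392)/((2*(-175)*(1/233))) = 13787/3912 + 409/(-350/233) = 13787/3912 + 409*(-233/350) = 13787/3912 - 95297/350 = -183988207/684600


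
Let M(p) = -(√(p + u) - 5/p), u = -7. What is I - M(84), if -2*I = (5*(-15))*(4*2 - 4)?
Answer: 12595/84 + √77 ≈ 158.72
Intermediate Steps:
M(p) = -√(-7 + p) + 5/p (M(p) = -(√(p - 7) - 5/p) = -(√(-7 + p) - 5/p) = -√(-7 + p) + 5/p)
I = 150 (I = -5*(-15)*(4*2 - 4)/2 = -(-75)*(8 - 4)/2 = -(-75)*4/2 = -½*(-300) = 150)
I - M(84) = 150 - (-√(-7 + 84) + 5/84) = 150 - (-√77 + 5*(1/84)) = 150 - (-√77 + 5/84) = 150 - (5/84 - √77) = 150 + (-5/84 + √77) = 12595/84 + √77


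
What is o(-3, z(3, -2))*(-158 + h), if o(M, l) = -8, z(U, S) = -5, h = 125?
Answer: 264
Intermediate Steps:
o(-3, z(3, -2))*(-158 + h) = -8*(-158 + 125) = -8*(-33) = 264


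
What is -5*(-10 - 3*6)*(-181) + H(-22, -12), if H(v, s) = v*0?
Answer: -25340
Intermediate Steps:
H(v, s) = 0
-5*(-10 - 3*6)*(-181) + H(-22, -12) = -5*(-10 - 3*6)*(-181) + 0 = -5*(-10 - 18)*(-181) + 0 = -5*(-28)*(-181) + 0 = 140*(-181) + 0 = -25340 + 0 = -25340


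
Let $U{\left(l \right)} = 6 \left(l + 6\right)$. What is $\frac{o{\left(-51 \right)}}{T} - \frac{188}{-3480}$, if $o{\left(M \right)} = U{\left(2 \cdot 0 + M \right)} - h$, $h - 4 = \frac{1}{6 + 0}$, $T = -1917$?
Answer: $\frac{164312}{833895} \approx 0.19704$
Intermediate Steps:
$U{\left(l \right)} = 36 + 6 l$ ($U{\left(l \right)} = 6 \left(6 + l\right) = 36 + 6 l$)
$h = \frac{25}{6}$ ($h = 4 + \frac{1}{6 + 0} = 4 + \frac{1}{6} = \frac{25}{6} \approx 4.1667$)
$o{\left(M \right)} = \frac{191}{6} + 6 M$ ($o{\left(M \right)} = \left(36 + 6 \left(2 \cdot 0 + M\right)\right) - \frac{25}{6} = \left(36 + 6 \left(0 + M\right)\right) - \frac{25}{6} = \left(36 + 6 M\right) - \frac{25}{6} = \frac{191}{6} + 6 M$)
$\frac{o{\left(-51 \right)}}{T} - \frac{188}{-3480} = \frac{\frac{191}{6} + 6 \left(-51\right)}{-1917} - \frac{188}{-3480} = \left(\frac{191}{6} - 306\right) \left(- \frac{1}{1917}\right) - - \frac{47}{870} = \left(- \frac{1645}{6}\right) \left(- \frac{1}{1917}\right) + \frac{47}{870} = \frac{1645}{11502} + \frac{47}{870} = \frac{164312}{833895}$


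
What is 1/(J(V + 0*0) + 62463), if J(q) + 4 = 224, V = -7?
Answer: 1/62683 ≈ 1.5953e-5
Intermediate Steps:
J(q) = 220 (J(q) = -4 + 224 = 220)
1/(J(V + 0*0) + 62463) = 1/(220 + 62463) = 1/62683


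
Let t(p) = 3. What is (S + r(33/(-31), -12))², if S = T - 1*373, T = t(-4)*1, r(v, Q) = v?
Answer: 132319009/961 ≈ 1.3769e+5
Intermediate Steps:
T = 3 (T = 3*1 = 3)
S = -370 (S = 3 - 1*373 = 3 - 373 = -370)
(S + r(33/(-31), -12))² = (-370 + 33/(-31))² = (-370 + 33*(-1/31))² = (-370 - 33/31)² = (-11503/31)² = 132319009/961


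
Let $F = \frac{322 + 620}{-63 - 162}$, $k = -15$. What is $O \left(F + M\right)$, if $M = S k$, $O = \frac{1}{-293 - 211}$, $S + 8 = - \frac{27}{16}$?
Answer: $- \frac{24193}{86400} \approx -0.28001$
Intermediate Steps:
$S = - \frac{155}{16}$ ($S = -8 - \frac{27}{16} = - \frac{155}{16} \approx -9.6875$)
$F = - \frac{314}{75}$ ($F = \frac{942}{-225} = 942 \left(- \frac{1}{225}\right) = - \frac{314}{75} \approx -4.1867$)
$O = - \frac{1}{504}$ ($O = \frac{1}{-504} = - \frac{1}{504} \approx -0.0019841$)
$M = \frac{2325}{16}$ ($M = \left(- \frac{155}{16}\right) \left(-15\right) = \frac{2325}{16} \approx 145.31$)
$O \left(F + M\right) = - \frac{- \frac{314}{75} + \frac{2325}{16}}{504} = \left(- \frac{1}{504}\right) \frac{169351}{1200} = - \frac{24193}{86400}$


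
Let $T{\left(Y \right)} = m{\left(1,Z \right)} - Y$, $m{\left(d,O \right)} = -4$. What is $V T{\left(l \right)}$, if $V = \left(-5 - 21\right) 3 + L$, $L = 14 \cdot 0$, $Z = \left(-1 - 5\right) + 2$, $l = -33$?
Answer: $-2262$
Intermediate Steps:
$Z = -4$ ($Z = -6 + 2 = -4$)
$L = 0$
$T{\left(Y \right)} = -4 - Y$
$V = -78$ ($V = \left(-5 - 21\right) 3 + 0 = \left(-26\right) 3 + 0 = -78 + 0 = -78$)
$V T{\left(l \right)} = - 78 \left(-4 - -33\right) = - 78 \left(-4 + 33\right) = \left(-78\right) 29 = -2262$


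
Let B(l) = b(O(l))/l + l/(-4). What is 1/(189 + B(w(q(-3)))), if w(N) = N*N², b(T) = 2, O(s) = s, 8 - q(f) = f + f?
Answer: -1372/681883 ≈ -0.0020121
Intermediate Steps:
q(f) = 8 - 2*f (q(f) = 8 - (f + f) = 8 - 2*f)
w(N) = N³
B(l) = 2/l - l/4 (B(l) = 2/l + l/(-4) = 2/l + l*(-¼) = 2/l - l/4)
1/(189 + B(w(q(-3)))) = 1/(189 + (2/((8 - 2*(-3))³) - (8 - 2*(-3))³/4)) = 1/(189 + (2/((8 + 6)³) - (8 + 6)³/4)) = 1/(189 + (2/(14³) - ¼*14³)) = 1/(189 + (2/2744 - ¼*2744)) = 1/(189 + (2*(1/2744) - 686)) = 1/(189 + (1/1372 - 686)) = 1/(189 - 941191/1372) = 1/(-681883/1372) = -1372/681883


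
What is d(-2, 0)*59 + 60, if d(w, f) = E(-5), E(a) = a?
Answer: -235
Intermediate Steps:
d(w, f) = -5
d(-2, 0)*59 + 60 = -5*59 + 60 = -295 + 60 = -235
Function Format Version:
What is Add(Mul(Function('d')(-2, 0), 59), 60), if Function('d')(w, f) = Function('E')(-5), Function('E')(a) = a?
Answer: -235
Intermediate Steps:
Function('d')(w, f) = -5
Add(Mul(Function('d')(-2, 0), 59), 60) = Add(Mul(-5, 59), 60) = Add(-295, 60) = -235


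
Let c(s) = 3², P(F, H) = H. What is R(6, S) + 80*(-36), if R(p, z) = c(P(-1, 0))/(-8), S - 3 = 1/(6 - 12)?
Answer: -23049/8 ≈ -2881.1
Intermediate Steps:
c(s) = 9
S = 17/6 (S = 3 + 1/(6 - 12) = 3 + 1/(-6) = 3 - ⅙ = 17/6 ≈ 2.8333)
R(p, z) = -9/8 (R(p, z) = 9/(-8) = 9*(-⅛) = -9/8)
R(6, S) + 80*(-36) = -9/8 + 80*(-36) = -9/8 - 2880 = -23049/8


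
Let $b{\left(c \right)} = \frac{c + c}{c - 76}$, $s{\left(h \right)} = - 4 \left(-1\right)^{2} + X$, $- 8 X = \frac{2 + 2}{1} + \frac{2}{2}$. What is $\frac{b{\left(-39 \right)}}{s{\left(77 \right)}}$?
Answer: $- \frac{624}{4255} \approx -0.14665$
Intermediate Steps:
$X = - \frac{5}{8}$ ($X = - \frac{\frac{2 + 2}{1} + \frac{2}{2}}{8} = - \frac{4 \cdot 1 + 2 \cdot \frac{1}{2}}{8} = - \frac{4 + 1}{8} = \left(- \frac{1}{8}\right) 5 = - \frac{5}{8} \approx -0.625$)
$s{\left(h \right)} = - \frac{37}{8}$ ($s{\left(h \right)} = - 4 \left(-1\right)^{2} - \frac{5}{8} = \left(-4\right) 1 - \frac{5}{8} = -4 - \frac{5}{8} = - \frac{37}{8}$)
$b{\left(c \right)} = \frac{2 c}{-76 + c}$
$\frac{b{\left(-39 \right)}}{s{\left(77 \right)}} = \frac{2 \left(-39\right) \frac{1}{-76 - 39}}{- \frac{37}{8}} = 2 \left(-39\right) \frac{1}{-115} \left(- \frac{8}{37}\right) = 2 \left(-39\right) \left(- \frac{1}{115}\right) \left(- \frac{8}{37}\right) = \frac{78}{115} \left(- \frac{8}{37}\right) = - \frac{624}{4255}$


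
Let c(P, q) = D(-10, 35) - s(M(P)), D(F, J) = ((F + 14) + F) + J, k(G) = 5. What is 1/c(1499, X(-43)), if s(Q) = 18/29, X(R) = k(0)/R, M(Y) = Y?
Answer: 29/823 ≈ 0.035237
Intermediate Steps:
X(R) = 5/R
D(F, J) = 14 + J + 2*F (D(F, J) = ((14 + F) + F) + J = (14 + 2*F) + J = 14 + J + 2*F)
s(Q) = 18/29 (s(Q) = 18*(1/29) = 18/29)
c(P, q) = 823/29 (c(P, q) = (14 + 35 + 2*(-10)) - 1*18/29 = (14 + 35 - 20) - 18/29 = 29 - 18/29 = 823/29)
1/c(1499, X(-43)) = 1/(823/29) = 29/823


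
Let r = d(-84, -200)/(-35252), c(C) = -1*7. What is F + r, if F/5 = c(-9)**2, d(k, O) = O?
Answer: 2159235/8813 ≈ 245.01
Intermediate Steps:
c(C) = -7
r = 50/8813 (r = -200/(-35252) = -200*(-1/35252) = 50/8813 ≈ 0.0056734)
F = 245 (F = 5*(-7)**2 = 5*49 = 245)
F + r = 245 + 50/8813 = 2159235/8813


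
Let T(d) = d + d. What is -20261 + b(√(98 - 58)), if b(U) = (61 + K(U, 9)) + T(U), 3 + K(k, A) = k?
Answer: -20203 + 6*√10 ≈ -20184.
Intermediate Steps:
K(k, A) = -3 + k
T(d) = 2*d
b(U) = 58 + 3*U (b(U) = (61 + (-3 + U)) + 2*U = (58 + U) + 2*U = 58 + 3*U)
-20261 + b(√(98 - 58)) = -20261 + (58 + 3*√(98 - 58)) = -20261 + (58 + 3*√40) = -20261 + (58 + 3*(2*√10)) = -20261 + (58 + 6*√10) = -20203 + 6*√10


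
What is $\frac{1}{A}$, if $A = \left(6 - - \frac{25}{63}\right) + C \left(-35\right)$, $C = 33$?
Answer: $- \frac{63}{72362} \approx -0.00087062$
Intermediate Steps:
$A = - \frac{72362}{63}$ ($A = \left(6 - - \frac{25}{63}\right) + 33 \left(-35\right) = \left(6 - \left(-25\right) \frac{1}{63}\right) - 1155 = \left(6 - - \frac{25}{63}\right) - 1155 = \left(6 + \frac{25}{63}\right) - 1155 = \frac{403}{63} - 1155 = - \frac{72362}{63} \approx -1148.6$)
$\frac{1}{A} = \frac{1}{- \frac{72362}{63}} = - \frac{63}{72362}$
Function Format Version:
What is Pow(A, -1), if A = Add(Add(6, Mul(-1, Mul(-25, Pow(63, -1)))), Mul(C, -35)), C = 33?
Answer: Rational(-63, 72362) ≈ -0.00087062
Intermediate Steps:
A = Rational(-72362, 63) (A = Add(Add(6, Mul(-1, Mul(-25, Pow(63, -1)))), Mul(33, -35)) = Add(Add(6, Mul(-1, Mul(-25, Rational(1, 63)))), -1155) = Add(Add(6, Mul(-1, Rational(-25, 63))), -1155) = Add(Add(6, Rational(25, 63)), -1155) = Add(Rational(403, 63), -1155) = Rational(-72362, 63) ≈ -1148.6)
Pow(A, -1) = Pow(Rational(-72362, 63), -1) = Rational(-63, 72362)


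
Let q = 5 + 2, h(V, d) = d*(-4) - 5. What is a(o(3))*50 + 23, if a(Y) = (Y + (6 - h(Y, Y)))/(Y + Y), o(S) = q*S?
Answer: 3383/21 ≈ 161.10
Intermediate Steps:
h(V, d) = -5 - 4*d (h(V, d) = -4*d - 5 = -5 - 4*d)
q = 7
o(S) = 7*S
a(Y) = (11 + 5*Y)/(2*Y) (a(Y) = (Y + (6 - (-5 - 4*Y)))/(Y + Y) = (Y + (6 + (5 + 4*Y)))/((2*Y)) = (Y + (11 + 4*Y))*(1/(2*Y)) = (11 + 5*Y)*(1/(2*Y)) = (11 + 5*Y)/(2*Y))
a(o(3))*50 + 23 = ((11 + 5*(7*3))/(2*((7*3))))*50 + 23 = ((1/2)*(11 + 5*21)/21)*50 + 23 = ((1/2)*(1/21)*(11 + 105))*50 + 23 = ((1/2)*(1/21)*116)*50 + 23 = (58/21)*50 + 23 = 2900/21 + 23 = 3383/21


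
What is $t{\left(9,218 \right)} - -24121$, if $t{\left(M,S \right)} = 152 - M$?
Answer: $24264$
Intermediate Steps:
$t{\left(9,218 \right)} - -24121 = \left(152 - 9\right) - -24121 = \left(152 - 9\right) + 24121 = 143 + 24121 = 24264$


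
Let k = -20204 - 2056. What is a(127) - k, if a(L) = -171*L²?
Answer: -2735799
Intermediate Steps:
k = -22260
a(127) - k = -171*127² - 1*(-22260) = -171*16129 + 22260 = -2758059 + 22260 = -2735799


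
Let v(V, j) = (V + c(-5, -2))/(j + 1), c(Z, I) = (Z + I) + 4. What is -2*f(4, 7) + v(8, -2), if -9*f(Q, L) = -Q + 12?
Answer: -29/9 ≈ -3.2222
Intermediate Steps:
c(Z, I) = 4 + I + Z (c(Z, I) = (I + Z) + 4 = 4 + I + Z)
f(Q, L) = -4/3 + Q/9 (f(Q, L) = -(-Q + 12)/9 = -(12 - Q)/9 = -4/3 + Q/9)
v(V, j) = (-3 + V)/(1 + j) (v(V, j) = (V + (4 - 2 - 5))/(j + 1) = (V - 3)/(1 + j) = (-3 + V)/(1 + j))
-2*f(4, 7) + v(8, -2) = -2*(-4/3 + (1/9)*4) + (-3 + 8)/(1 - 2) = -2*(-4/3 + 4/9) + 5/(-1) = -2*(-8/9) - 1*5 = 16/9 - 5 = -29/9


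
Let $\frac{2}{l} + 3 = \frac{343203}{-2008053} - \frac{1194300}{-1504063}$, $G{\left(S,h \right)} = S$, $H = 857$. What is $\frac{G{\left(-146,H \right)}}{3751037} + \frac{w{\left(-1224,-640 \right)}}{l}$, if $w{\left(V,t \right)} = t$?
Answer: $\frac{151172224739962346378}{198754829992187799} \approx 760.6$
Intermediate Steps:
$l = - \frac{1006746073113}{1196449315651}$ ($l = \frac{2}{-3 + \left(\frac{343203}{-2008053} - \frac{1194300}{-1504063}\right)} = \frac{2}{-3 + \left(343203 \left(- \frac{1}{2008053}\right) - - \frac{1194300}{1504063}\right)} = \frac{2}{-3 + \left(- \frac{114401}{669351} + \frac{1194300}{1504063}\right)} = \frac{2}{-3 + \frac{627339588037}{1006746073113}} = \frac{2}{- \frac{2392898631302}{1006746073113}} = 2 \left(- \frac{1006746073113}{2392898631302}\right) = - \frac{1006746073113}{1196449315651} \approx -0.84144$)
$\frac{G{\left(-146,H \right)}}{3751037} + \frac{w{\left(-1224,-640 \right)}}{l} = - \frac{146}{3751037} - \frac{640}{- \frac{1006746073113}{1196449315651}} = \left(-146\right) \frac{1}{3751037} - - \frac{765727562016640}{1006746073113} = - \frac{146}{3751037} + \frac{765727562016640}{1006746073113} = \frac{151172224739962346378}{198754829992187799}$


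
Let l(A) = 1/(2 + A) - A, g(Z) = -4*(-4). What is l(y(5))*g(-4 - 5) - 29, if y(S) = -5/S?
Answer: 3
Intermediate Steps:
g(Z) = 16
l(y(5))*g(-4 - 5) - 29 = ((1 - (-5/5)² - (-10)/5)/(2 - 5/5))*16 - 29 = ((1 - (-5*⅕)² - (-10)/5)/(2 - 5*⅕))*16 - 29 = ((1 - 1*(-1)² - 2*(-1))/(2 - 1))*16 - 29 = ((1 - 1*1 + 2)/1)*16 - 29 = (1*(1 - 1 + 2))*16 - 29 = (1*2)*16 - 29 = 2*16 - 29 = 32 - 29 = 3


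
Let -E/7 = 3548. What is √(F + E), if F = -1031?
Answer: I*√25867 ≈ 160.83*I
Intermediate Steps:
E = -24836 (E = -7*3548 = -24836)
√(F + E) = √(-1031 - 24836) = √(-25867) = I*√25867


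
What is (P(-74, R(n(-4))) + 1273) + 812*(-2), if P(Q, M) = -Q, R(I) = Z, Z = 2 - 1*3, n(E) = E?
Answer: -277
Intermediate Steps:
Z = -1 (Z = 2 - 3 = -1)
R(I) = -1
(P(-74, R(n(-4))) + 1273) + 812*(-2) = (-1*(-74) + 1273) + 812*(-2) = (74 + 1273) - 1624 = 1347 - 1624 = -277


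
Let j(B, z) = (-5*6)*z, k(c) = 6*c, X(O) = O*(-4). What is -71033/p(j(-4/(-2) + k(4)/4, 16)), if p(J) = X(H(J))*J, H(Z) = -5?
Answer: 71033/9600 ≈ 7.3993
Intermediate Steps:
X(O) = -4*O
j(B, z) = -30*z
p(J) = 20*J (p(J) = (-4*(-5))*J = 20*J)
-71033/p(j(-4/(-2) + k(4)/4, 16)) = -71033/(20*(-30*16)) = -71033/(20*(-480)) = -71033/(-9600) = -71033*(-1/9600) = 71033/9600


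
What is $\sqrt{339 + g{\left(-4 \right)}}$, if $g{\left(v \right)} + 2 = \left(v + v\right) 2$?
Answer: $\sqrt{321} \approx 17.916$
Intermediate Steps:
$g{\left(v \right)} = -2 + 4 v$ ($g{\left(v \right)} = -2 + \left(v + v\right) 2 = -2 + 2 v 2 = -2 + 4 v$)
$\sqrt{339 + g{\left(-4 \right)}} = \sqrt{339 + \left(-2 + 4 \left(-4\right)\right)} = \sqrt{339 - 18} = \sqrt{321}$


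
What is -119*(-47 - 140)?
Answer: 22253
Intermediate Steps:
-119*(-47 - 140) = -119*(-187) = 22253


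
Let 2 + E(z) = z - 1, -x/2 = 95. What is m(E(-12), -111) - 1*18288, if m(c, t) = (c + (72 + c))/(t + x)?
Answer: -786390/43 ≈ -18288.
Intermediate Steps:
x = -190 (x = -2*95 = -190)
E(z) = -3 + z (E(z) = -2 + (z - 1) = -2 + (-1 + z) = -3 + z)
m(c, t) = (72 + 2*c)/(-190 + t) (m(c, t) = (c + (72 + c))/(t - 190) = (72 + 2*c)/(-190 + t))
m(E(-12), -111) - 1*18288 = 2*(36 + (-3 - 12))/(-190 - 111) - 1*18288 = 2*(36 - 15)/(-301) - 18288 = 2*(-1/301)*21 - 18288 = -6/43 - 18288 = -786390/43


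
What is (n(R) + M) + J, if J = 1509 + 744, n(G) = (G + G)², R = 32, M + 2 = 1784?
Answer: 8131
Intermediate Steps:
M = 1782 (M = -2 + 1784 = 1782)
n(G) = 4*G² (n(G) = (2*G)² = 4*G²)
J = 2253
(n(R) + M) + J = (4*32² + 1782) + 2253 = (4*1024 + 1782) + 2253 = (4096 + 1782) + 2253 = 5878 + 2253 = 8131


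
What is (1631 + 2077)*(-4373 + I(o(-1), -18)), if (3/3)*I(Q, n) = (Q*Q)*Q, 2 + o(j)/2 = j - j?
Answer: -16452396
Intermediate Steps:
o(j) = -4 (o(j) = -4 + 2*(j - j) = -4 + 2*0 = -4 + 0 = -4)
I(Q, n) = Q**3 (I(Q, n) = (Q*Q)*Q = Q**2*Q = Q**3)
(1631 + 2077)*(-4373 + I(o(-1), -18)) = (1631 + 2077)*(-4373 + (-4)**3) = 3708*(-4373 - 64) = 3708*(-4437) = -16452396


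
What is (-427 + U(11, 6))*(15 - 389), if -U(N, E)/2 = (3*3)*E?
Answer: 200090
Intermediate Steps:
U(N, E) = -18*E (U(N, E) = -2*3*3*E = -18*E)
(-427 + U(11, 6))*(15 - 389) = (-427 - 18*6)*(15 - 389) = (-427 - 108)*(-374) = -535*(-374) = 200090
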